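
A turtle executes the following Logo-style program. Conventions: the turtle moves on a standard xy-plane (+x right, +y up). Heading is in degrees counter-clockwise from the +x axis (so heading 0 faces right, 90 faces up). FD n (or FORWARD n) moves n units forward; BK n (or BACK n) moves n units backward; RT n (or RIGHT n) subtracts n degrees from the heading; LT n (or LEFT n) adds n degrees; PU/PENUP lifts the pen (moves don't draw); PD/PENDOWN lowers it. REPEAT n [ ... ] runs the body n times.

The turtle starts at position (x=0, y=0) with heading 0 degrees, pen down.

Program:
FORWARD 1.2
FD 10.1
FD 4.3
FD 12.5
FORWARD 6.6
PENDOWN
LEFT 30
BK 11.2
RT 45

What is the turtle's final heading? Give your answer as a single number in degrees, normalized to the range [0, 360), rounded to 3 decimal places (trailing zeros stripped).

Executing turtle program step by step:
Start: pos=(0,0), heading=0, pen down
FD 1.2: (0,0) -> (1.2,0) [heading=0, draw]
FD 10.1: (1.2,0) -> (11.3,0) [heading=0, draw]
FD 4.3: (11.3,0) -> (15.6,0) [heading=0, draw]
FD 12.5: (15.6,0) -> (28.1,0) [heading=0, draw]
FD 6.6: (28.1,0) -> (34.7,0) [heading=0, draw]
PD: pen down
LT 30: heading 0 -> 30
BK 11.2: (34.7,0) -> (25.001,-5.6) [heading=30, draw]
RT 45: heading 30 -> 345
Final: pos=(25.001,-5.6), heading=345, 6 segment(s) drawn

Answer: 345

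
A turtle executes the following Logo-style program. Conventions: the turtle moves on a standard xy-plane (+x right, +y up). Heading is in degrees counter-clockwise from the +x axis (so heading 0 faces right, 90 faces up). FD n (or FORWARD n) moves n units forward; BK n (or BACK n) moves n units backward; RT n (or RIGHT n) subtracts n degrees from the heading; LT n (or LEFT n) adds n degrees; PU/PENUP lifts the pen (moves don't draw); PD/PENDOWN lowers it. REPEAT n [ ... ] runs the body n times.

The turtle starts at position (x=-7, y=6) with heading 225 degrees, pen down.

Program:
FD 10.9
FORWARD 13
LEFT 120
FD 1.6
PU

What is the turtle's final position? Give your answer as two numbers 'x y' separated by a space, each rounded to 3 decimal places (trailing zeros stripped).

Executing turtle program step by step:
Start: pos=(-7,6), heading=225, pen down
FD 10.9: (-7,6) -> (-14.707,-1.707) [heading=225, draw]
FD 13: (-14.707,-1.707) -> (-23.9,-10.9) [heading=225, draw]
LT 120: heading 225 -> 345
FD 1.6: (-23.9,-10.9) -> (-22.354,-11.314) [heading=345, draw]
PU: pen up
Final: pos=(-22.354,-11.314), heading=345, 3 segment(s) drawn

Answer: -22.354 -11.314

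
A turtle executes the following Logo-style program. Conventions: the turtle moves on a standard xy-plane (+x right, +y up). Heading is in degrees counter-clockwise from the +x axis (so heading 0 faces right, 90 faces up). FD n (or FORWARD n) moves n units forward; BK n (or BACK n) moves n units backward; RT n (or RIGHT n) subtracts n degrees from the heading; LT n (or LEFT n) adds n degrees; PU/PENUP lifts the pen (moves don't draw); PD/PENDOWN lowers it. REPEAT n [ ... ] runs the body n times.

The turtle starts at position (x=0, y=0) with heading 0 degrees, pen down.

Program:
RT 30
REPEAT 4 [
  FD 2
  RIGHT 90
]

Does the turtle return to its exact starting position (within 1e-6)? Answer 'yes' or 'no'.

Answer: yes

Derivation:
Executing turtle program step by step:
Start: pos=(0,0), heading=0, pen down
RT 30: heading 0 -> 330
REPEAT 4 [
  -- iteration 1/4 --
  FD 2: (0,0) -> (1.732,-1) [heading=330, draw]
  RT 90: heading 330 -> 240
  -- iteration 2/4 --
  FD 2: (1.732,-1) -> (0.732,-2.732) [heading=240, draw]
  RT 90: heading 240 -> 150
  -- iteration 3/4 --
  FD 2: (0.732,-2.732) -> (-1,-1.732) [heading=150, draw]
  RT 90: heading 150 -> 60
  -- iteration 4/4 --
  FD 2: (-1,-1.732) -> (0,0) [heading=60, draw]
  RT 90: heading 60 -> 330
]
Final: pos=(0,0), heading=330, 4 segment(s) drawn

Start position: (0, 0)
Final position: (0, 0)
Distance = 0; < 1e-6 -> CLOSED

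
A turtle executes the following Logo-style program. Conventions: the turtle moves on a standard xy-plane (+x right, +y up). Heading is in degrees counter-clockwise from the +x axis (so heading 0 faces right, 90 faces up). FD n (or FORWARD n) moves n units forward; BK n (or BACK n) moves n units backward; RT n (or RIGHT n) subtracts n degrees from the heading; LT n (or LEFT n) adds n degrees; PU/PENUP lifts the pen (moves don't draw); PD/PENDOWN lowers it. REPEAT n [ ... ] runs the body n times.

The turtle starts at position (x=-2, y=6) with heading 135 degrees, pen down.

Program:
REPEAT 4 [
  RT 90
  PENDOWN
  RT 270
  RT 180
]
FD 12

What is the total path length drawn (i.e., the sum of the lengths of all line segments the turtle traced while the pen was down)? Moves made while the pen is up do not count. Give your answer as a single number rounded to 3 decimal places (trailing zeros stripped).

Answer: 12

Derivation:
Executing turtle program step by step:
Start: pos=(-2,6), heading=135, pen down
REPEAT 4 [
  -- iteration 1/4 --
  RT 90: heading 135 -> 45
  PD: pen down
  RT 270: heading 45 -> 135
  RT 180: heading 135 -> 315
  -- iteration 2/4 --
  RT 90: heading 315 -> 225
  PD: pen down
  RT 270: heading 225 -> 315
  RT 180: heading 315 -> 135
  -- iteration 3/4 --
  RT 90: heading 135 -> 45
  PD: pen down
  RT 270: heading 45 -> 135
  RT 180: heading 135 -> 315
  -- iteration 4/4 --
  RT 90: heading 315 -> 225
  PD: pen down
  RT 270: heading 225 -> 315
  RT 180: heading 315 -> 135
]
FD 12: (-2,6) -> (-10.485,14.485) [heading=135, draw]
Final: pos=(-10.485,14.485), heading=135, 1 segment(s) drawn

Segment lengths:
  seg 1: (-2,6) -> (-10.485,14.485), length = 12
Total = 12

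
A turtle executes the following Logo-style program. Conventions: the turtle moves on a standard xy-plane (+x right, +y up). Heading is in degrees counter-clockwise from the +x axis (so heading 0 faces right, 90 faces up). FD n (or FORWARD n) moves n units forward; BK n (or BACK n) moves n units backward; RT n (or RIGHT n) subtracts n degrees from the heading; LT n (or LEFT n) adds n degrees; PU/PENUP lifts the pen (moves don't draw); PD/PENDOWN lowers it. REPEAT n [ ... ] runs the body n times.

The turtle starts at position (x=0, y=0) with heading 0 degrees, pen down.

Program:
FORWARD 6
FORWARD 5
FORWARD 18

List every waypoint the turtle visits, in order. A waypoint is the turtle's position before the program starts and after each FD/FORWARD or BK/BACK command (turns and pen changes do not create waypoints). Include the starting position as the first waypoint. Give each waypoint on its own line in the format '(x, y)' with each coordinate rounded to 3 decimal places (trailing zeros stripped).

Answer: (0, 0)
(6, 0)
(11, 0)
(29, 0)

Derivation:
Executing turtle program step by step:
Start: pos=(0,0), heading=0, pen down
FD 6: (0,0) -> (6,0) [heading=0, draw]
FD 5: (6,0) -> (11,0) [heading=0, draw]
FD 18: (11,0) -> (29,0) [heading=0, draw]
Final: pos=(29,0), heading=0, 3 segment(s) drawn
Waypoints (4 total):
(0, 0)
(6, 0)
(11, 0)
(29, 0)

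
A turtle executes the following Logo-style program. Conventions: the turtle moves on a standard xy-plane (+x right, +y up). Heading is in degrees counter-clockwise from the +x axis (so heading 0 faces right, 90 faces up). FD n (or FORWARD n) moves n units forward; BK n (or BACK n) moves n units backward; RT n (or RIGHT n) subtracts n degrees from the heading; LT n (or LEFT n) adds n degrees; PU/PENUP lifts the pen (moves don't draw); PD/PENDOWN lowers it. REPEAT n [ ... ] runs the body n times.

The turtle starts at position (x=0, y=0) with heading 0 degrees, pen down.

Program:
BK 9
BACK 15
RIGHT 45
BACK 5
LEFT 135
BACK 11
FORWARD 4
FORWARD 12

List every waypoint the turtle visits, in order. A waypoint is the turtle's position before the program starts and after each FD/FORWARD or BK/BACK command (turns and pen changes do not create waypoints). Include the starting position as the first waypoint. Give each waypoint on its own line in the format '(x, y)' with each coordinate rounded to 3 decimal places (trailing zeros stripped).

Answer: (0, 0)
(-9, 0)
(-24, 0)
(-27.536, 3.536)
(-27.536, -7.464)
(-27.536, -3.464)
(-27.536, 8.536)

Derivation:
Executing turtle program step by step:
Start: pos=(0,0), heading=0, pen down
BK 9: (0,0) -> (-9,0) [heading=0, draw]
BK 15: (-9,0) -> (-24,0) [heading=0, draw]
RT 45: heading 0 -> 315
BK 5: (-24,0) -> (-27.536,3.536) [heading=315, draw]
LT 135: heading 315 -> 90
BK 11: (-27.536,3.536) -> (-27.536,-7.464) [heading=90, draw]
FD 4: (-27.536,-7.464) -> (-27.536,-3.464) [heading=90, draw]
FD 12: (-27.536,-3.464) -> (-27.536,8.536) [heading=90, draw]
Final: pos=(-27.536,8.536), heading=90, 6 segment(s) drawn
Waypoints (7 total):
(0, 0)
(-9, 0)
(-24, 0)
(-27.536, 3.536)
(-27.536, -7.464)
(-27.536, -3.464)
(-27.536, 8.536)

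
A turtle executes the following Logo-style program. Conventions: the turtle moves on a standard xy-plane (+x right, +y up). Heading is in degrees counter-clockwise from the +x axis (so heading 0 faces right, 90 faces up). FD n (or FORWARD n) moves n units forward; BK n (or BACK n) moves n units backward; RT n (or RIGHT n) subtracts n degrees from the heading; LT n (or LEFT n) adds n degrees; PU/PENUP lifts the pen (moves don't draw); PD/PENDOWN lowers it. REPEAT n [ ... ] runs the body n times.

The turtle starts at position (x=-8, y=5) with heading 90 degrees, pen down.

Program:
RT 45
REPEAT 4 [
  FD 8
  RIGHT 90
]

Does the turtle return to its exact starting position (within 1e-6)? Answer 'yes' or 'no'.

Executing turtle program step by step:
Start: pos=(-8,5), heading=90, pen down
RT 45: heading 90 -> 45
REPEAT 4 [
  -- iteration 1/4 --
  FD 8: (-8,5) -> (-2.343,10.657) [heading=45, draw]
  RT 90: heading 45 -> 315
  -- iteration 2/4 --
  FD 8: (-2.343,10.657) -> (3.314,5) [heading=315, draw]
  RT 90: heading 315 -> 225
  -- iteration 3/4 --
  FD 8: (3.314,5) -> (-2.343,-0.657) [heading=225, draw]
  RT 90: heading 225 -> 135
  -- iteration 4/4 --
  FD 8: (-2.343,-0.657) -> (-8,5) [heading=135, draw]
  RT 90: heading 135 -> 45
]
Final: pos=(-8,5), heading=45, 4 segment(s) drawn

Start position: (-8, 5)
Final position: (-8, 5)
Distance = 0; < 1e-6 -> CLOSED

Answer: yes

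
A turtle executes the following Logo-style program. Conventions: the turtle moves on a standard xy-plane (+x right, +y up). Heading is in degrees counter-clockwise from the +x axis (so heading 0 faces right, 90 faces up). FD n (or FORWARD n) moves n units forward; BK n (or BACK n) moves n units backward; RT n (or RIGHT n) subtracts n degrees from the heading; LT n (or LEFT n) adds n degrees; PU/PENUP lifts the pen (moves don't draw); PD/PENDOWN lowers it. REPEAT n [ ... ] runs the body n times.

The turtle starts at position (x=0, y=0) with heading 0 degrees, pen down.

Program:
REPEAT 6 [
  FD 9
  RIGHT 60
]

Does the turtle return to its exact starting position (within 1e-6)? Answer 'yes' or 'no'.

Executing turtle program step by step:
Start: pos=(0,0), heading=0, pen down
REPEAT 6 [
  -- iteration 1/6 --
  FD 9: (0,0) -> (9,0) [heading=0, draw]
  RT 60: heading 0 -> 300
  -- iteration 2/6 --
  FD 9: (9,0) -> (13.5,-7.794) [heading=300, draw]
  RT 60: heading 300 -> 240
  -- iteration 3/6 --
  FD 9: (13.5,-7.794) -> (9,-15.588) [heading=240, draw]
  RT 60: heading 240 -> 180
  -- iteration 4/6 --
  FD 9: (9,-15.588) -> (0,-15.588) [heading=180, draw]
  RT 60: heading 180 -> 120
  -- iteration 5/6 --
  FD 9: (0,-15.588) -> (-4.5,-7.794) [heading=120, draw]
  RT 60: heading 120 -> 60
  -- iteration 6/6 --
  FD 9: (-4.5,-7.794) -> (0,0) [heading=60, draw]
  RT 60: heading 60 -> 0
]
Final: pos=(0,0), heading=0, 6 segment(s) drawn

Start position: (0, 0)
Final position: (0, 0)
Distance = 0; < 1e-6 -> CLOSED

Answer: yes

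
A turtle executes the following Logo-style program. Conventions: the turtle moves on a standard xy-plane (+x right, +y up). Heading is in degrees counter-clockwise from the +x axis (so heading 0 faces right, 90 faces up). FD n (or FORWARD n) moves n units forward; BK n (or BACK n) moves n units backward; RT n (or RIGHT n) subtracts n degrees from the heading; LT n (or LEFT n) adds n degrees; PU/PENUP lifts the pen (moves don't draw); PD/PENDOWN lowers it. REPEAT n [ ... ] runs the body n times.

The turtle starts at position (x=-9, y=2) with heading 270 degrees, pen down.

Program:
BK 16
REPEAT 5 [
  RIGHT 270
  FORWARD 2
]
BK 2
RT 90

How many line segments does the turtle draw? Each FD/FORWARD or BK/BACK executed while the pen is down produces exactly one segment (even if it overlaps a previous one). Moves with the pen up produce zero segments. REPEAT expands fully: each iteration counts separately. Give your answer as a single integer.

Executing turtle program step by step:
Start: pos=(-9,2), heading=270, pen down
BK 16: (-9,2) -> (-9,18) [heading=270, draw]
REPEAT 5 [
  -- iteration 1/5 --
  RT 270: heading 270 -> 0
  FD 2: (-9,18) -> (-7,18) [heading=0, draw]
  -- iteration 2/5 --
  RT 270: heading 0 -> 90
  FD 2: (-7,18) -> (-7,20) [heading=90, draw]
  -- iteration 3/5 --
  RT 270: heading 90 -> 180
  FD 2: (-7,20) -> (-9,20) [heading=180, draw]
  -- iteration 4/5 --
  RT 270: heading 180 -> 270
  FD 2: (-9,20) -> (-9,18) [heading=270, draw]
  -- iteration 5/5 --
  RT 270: heading 270 -> 0
  FD 2: (-9,18) -> (-7,18) [heading=0, draw]
]
BK 2: (-7,18) -> (-9,18) [heading=0, draw]
RT 90: heading 0 -> 270
Final: pos=(-9,18), heading=270, 7 segment(s) drawn
Segments drawn: 7

Answer: 7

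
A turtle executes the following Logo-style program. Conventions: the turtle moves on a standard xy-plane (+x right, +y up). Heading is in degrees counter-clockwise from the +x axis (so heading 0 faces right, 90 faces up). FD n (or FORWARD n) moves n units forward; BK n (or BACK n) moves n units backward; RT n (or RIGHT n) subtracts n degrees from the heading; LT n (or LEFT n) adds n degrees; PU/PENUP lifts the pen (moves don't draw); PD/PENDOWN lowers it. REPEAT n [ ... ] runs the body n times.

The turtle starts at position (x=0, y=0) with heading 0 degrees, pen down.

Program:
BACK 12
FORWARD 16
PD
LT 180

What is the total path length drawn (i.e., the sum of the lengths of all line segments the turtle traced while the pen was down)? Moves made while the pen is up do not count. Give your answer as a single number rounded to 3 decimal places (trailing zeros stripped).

Answer: 28

Derivation:
Executing turtle program step by step:
Start: pos=(0,0), heading=0, pen down
BK 12: (0,0) -> (-12,0) [heading=0, draw]
FD 16: (-12,0) -> (4,0) [heading=0, draw]
PD: pen down
LT 180: heading 0 -> 180
Final: pos=(4,0), heading=180, 2 segment(s) drawn

Segment lengths:
  seg 1: (0,0) -> (-12,0), length = 12
  seg 2: (-12,0) -> (4,0), length = 16
Total = 28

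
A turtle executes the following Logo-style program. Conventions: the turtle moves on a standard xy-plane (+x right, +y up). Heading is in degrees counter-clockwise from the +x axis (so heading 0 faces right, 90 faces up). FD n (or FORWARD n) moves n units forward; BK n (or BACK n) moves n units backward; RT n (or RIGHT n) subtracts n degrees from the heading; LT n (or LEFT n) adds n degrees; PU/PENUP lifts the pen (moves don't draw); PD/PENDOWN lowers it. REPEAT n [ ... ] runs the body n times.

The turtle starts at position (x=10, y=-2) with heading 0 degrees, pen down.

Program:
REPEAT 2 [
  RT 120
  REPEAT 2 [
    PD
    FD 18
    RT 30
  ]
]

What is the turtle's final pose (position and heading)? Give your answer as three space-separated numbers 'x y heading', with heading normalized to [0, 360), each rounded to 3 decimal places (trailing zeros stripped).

Executing turtle program step by step:
Start: pos=(10,-2), heading=0, pen down
REPEAT 2 [
  -- iteration 1/2 --
  RT 120: heading 0 -> 240
  REPEAT 2 [
    -- iteration 1/2 --
    PD: pen down
    FD 18: (10,-2) -> (1,-17.588) [heading=240, draw]
    RT 30: heading 240 -> 210
    -- iteration 2/2 --
    PD: pen down
    FD 18: (1,-17.588) -> (-14.588,-26.588) [heading=210, draw]
    RT 30: heading 210 -> 180
  ]
  -- iteration 2/2 --
  RT 120: heading 180 -> 60
  REPEAT 2 [
    -- iteration 1/2 --
    PD: pen down
    FD 18: (-14.588,-26.588) -> (-5.588,-11) [heading=60, draw]
    RT 30: heading 60 -> 30
    -- iteration 2/2 --
    PD: pen down
    FD 18: (-5.588,-11) -> (10,-2) [heading=30, draw]
    RT 30: heading 30 -> 0
  ]
]
Final: pos=(10,-2), heading=0, 4 segment(s) drawn

Answer: 10 -2 0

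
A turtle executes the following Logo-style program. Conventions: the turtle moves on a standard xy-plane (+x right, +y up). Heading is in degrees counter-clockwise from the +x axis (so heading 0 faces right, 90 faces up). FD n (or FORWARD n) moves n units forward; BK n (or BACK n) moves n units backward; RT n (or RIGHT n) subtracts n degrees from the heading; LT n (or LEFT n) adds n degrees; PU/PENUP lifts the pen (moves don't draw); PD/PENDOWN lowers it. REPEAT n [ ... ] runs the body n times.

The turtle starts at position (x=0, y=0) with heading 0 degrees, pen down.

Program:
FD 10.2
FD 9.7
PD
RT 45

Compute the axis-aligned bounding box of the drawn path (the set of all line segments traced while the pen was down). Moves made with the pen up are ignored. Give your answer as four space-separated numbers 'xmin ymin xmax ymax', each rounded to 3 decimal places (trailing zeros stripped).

Answer: 0 0 19.9 0

Derivation:
Executing turtle program step by step:
Start: pos=(0,0), heading=0, pen down
FD 10.2: (0,0) -> (10.2,0) [heading=0, draw]
FD 9.7: (10.2,0) -> (19.9,0) [heading=0, draw]
PD: pen down
RT 45: heading 0 -> 315
Final: pos=(19.9,0), heading=315, 2 segment(s) drawn

Segment endpoints: x in {0, 10.2, 19.9}, y in {0}
xmin=0, ymin=0, xmax=19.9, ymax=0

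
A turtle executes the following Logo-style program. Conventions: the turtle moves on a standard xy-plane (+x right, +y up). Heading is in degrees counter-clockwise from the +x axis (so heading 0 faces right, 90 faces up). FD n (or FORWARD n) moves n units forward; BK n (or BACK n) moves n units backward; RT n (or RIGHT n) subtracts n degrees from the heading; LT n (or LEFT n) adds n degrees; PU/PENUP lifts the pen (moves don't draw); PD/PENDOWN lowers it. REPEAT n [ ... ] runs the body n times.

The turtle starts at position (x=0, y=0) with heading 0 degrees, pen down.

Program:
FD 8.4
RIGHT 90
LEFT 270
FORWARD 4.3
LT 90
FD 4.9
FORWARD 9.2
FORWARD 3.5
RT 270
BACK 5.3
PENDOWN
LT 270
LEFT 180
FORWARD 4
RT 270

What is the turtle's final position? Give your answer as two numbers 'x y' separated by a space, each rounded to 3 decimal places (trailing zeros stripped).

Answer: -1.2 -13.6

Derivation:
Executing turtle program step by step:
Start: pos=(0,0), heading=0, pen down
FD 8.4: (0,0) -> (8.4,0) [heading=0, draw]
RT 90: heading 0 -> 270
LT 270: heading 270 -> 180
FD 4.3: (8.4,0) -> (4.1,0) [heading=180, draw]
LT 90: heading 180 -> 270
FD 4.9: (4.1,0) -> (4.1,-4.9) [heading=270, draw]
FD 9.2: (4.1,-4.9) -> (4.1,-14.1) [heading=270, draw]
FD 3.5: (4.1,-14.1) -> (4.1,-17.6) [heading=270, draw]
RT 270: heading 270 -> 0
BK 5.3: (4.1,-17.6) -> (-1.2,-17.6) [heading=0, draw]
PD: pen down
LT 270: heading 0 -> 270
LT 180: heading 270 -> 90
FD 4: (-1.2,-17.6) -> (-1.2,-13.6) [heading=90, draw]
RT 270: heading 90 -> 180
Final: pos=(-1.2,-13.6), heading=180, 7 segment(s) drawn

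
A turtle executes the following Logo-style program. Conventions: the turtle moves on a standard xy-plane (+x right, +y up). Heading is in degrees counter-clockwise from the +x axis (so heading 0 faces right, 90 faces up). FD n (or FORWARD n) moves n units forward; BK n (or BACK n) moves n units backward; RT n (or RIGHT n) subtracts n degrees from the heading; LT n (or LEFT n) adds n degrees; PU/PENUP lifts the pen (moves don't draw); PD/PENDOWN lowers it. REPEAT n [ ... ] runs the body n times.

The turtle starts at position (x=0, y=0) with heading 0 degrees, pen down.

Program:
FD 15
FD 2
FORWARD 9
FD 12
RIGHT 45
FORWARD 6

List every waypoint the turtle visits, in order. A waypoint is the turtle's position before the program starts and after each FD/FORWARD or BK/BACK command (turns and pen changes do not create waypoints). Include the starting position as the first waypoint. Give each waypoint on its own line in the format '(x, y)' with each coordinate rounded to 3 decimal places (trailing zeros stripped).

Answer: (0, 0)
(15, 0)
(17, 0)
(26, 0)
(38, 0)
(42.243, -4.243)

Derivation:
Executing turtle program step by step:
Start: pos=(0,0), heading=0, pen down
FD 15: (0,0) -> (15,0) [heading=0, draw]
FD 2: (15,0) -> (17,0) [heading=0, draw]
FD 9: (17,0) -> (26,0) [heading=0, draw]
FD 12: (26,0) -> (38,0) [heading=0, draw]
RT 45: heading 0 -> 315
FD 6: (38,0) -> (42.243,-4.243) [heading=315, draw]
Final: pos=(42.243,-4.243), heading=315, 5 segment(s) drawn
Waypoints (6 total):
(0, 0)
(15, 0)
(17, 0)
(26, 0)
(38, 0)
(42.243, -4.243)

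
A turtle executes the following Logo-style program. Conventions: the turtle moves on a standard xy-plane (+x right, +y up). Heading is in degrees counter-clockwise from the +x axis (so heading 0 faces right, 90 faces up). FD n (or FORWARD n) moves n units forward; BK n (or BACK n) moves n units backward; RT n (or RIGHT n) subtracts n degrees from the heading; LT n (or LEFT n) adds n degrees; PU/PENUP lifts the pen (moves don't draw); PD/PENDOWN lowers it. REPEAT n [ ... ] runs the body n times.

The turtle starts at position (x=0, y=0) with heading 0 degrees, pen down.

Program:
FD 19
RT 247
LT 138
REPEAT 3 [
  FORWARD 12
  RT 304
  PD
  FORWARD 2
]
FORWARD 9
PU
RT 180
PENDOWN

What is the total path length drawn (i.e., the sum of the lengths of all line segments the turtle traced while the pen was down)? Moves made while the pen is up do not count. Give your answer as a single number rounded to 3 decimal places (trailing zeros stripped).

Executing turtle program step by step:
Start: pos=(0,0), heading=0, pen down
FD 19: (0,0) -> (19,0) [heading=0, draw]
RT 247: heading 0 -> 113
LT 138: heading 113 -> 251
REPEAT 3 [
  -- iteration 1/3 --
  FD 12: (19,0) -> (15.093,-11.346) [heading=251, draw]
  RT 304: heading 251 -> 307
  PD: pen down
  FD 2: (15.093,-11.346) -> (16.297,-12.943) [heading=307, draw]
  -- iteration 2/3 --
  FD 12: (16.297,-12.943) -> (23.519,-22.527) [heading=307, draw]
  RT 304: heading 307 -> 3
  PD: pen down
  FD 2: (23.519,-22.527) -> (25.516,-22.422) [heading=3, draw]
  -- iteration 3/3 --
  FD 12: (25.516,-22.422) -> (37.499,-21.794) [heading=3, draw]
  RT 304: heading 3 -> 59
  PD: pen down
  FD 2: (37.499,-21.794) -> (38.529,-20.08) [heading=59, draw]
]
FD 9: (38.529,-20.08) -> (43.165,-12.366) [heading=59, draw]
PU: pen up
RT 180: heading 59 -> 239
PD: pen down
Final: pos=(43.165,-12.366), heading=239, 8 segment(s) drawn

Segment lengths:
  seg 1: (0,0) -> (19,0), length = 19
  seg 2: (19,0) -> (15.093,-11.346), length = 12
  seg 3: (15.093,-11.346) -> (16.297,-12.943), length = 2
  seg 4: (16.297,-12.943) -> (23.519,-22.527), length = 12
  seg 5: (23.519,-22.527) -> (25.516,-22.422), length = 2
  seg 6: (25.516,-22.422) -> (37.499,-21.794), length = 12
  seg 7: (37.499,-21.794) -> (38.529,-20.08), length = 2
  seg 8: (38.529,-20.08) -> (43.165,-12.366), length = 9
Total = 70

Answer: 70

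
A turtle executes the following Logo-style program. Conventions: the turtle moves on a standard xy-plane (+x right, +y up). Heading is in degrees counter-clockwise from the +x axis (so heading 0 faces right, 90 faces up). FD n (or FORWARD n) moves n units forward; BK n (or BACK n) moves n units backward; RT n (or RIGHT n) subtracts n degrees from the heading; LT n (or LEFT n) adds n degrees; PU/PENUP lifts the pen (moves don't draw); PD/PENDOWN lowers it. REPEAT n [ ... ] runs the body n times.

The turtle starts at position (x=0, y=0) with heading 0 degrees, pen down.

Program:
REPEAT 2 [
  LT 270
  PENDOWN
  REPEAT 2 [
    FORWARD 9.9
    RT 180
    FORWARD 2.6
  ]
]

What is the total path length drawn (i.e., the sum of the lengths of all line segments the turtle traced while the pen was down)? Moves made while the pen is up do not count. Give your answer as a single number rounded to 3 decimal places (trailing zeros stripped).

Answer: 50

Derivation:
Executing turtle program step by step:
Start: pos=(0,0), heading=0, pen down
REPEAT 2 [
  -- iteration 1/2 --
  LT 270: heading 0 -> 270
  PD: pen down
  REPEAT 2 [
    -- iteration 1/2 --
    FD 9.9: (0,0) -> (0,-9.9) [heading=270, draw]
    RT 180: heading 270 -> 90
    FD 2.6: (0,-9.9) -> (0,-7.3) [heading=90, draw]
    -- iteration 2/2 --
    FD 9.9: (0,-7.3) -> (0,2.6) [heading=90, draw]
    RT 180: heading 90 -> 270
    FD 2.6: (0,2.6) -> (0,0) [heading=270, draw]
  ]
  -- iteration 2/2 --
  LT 270: heading 270 -> 180
  PD: pen down
  REPEAT 2 [
    -- iteration 1/2 --
    FD 9.9: (0,0) -> (-9.9,0) [heading=180, draw]
    RT 180: heading 180 -> 0
    FD 2.6: (-9.9,0) -> (-7.3,0) [heading=0, draw]
    -- iteration 2/2 --
    FD 9.9: (-7.3,0) -> (2.6,0) [heading=0, draw]
    RT 180: heading 0 -> 180
    FD 2.6: (2.6,0) -> (0,0) [heading=180, draw]
  ]
]
Final: pos=(0,0), heading=180, 8 segment(s) drawn

Segment lengths:
  seg 1: (0,0) -> (0,-9.9), length = 9.9
  seg 2: (0,-9.9) -> (0,-7.3), length = 2.6
  seg 3: (0,-7.3) -> (0,2.6), length = 9.9
  seg 4: (0,2.6) -> (0,0), length = 2.6
  seg 5: (0,0) -> (-9.9,0), length = 9.9
  seg 6: (-9.9,0) -> (-7.3,0), length = 2.6
  seg 7: (-7.3,0) -> (2.6,0), length = 9.9
  seg 8: (2.6,0) -> (0,0), length = 2.6
Total = 50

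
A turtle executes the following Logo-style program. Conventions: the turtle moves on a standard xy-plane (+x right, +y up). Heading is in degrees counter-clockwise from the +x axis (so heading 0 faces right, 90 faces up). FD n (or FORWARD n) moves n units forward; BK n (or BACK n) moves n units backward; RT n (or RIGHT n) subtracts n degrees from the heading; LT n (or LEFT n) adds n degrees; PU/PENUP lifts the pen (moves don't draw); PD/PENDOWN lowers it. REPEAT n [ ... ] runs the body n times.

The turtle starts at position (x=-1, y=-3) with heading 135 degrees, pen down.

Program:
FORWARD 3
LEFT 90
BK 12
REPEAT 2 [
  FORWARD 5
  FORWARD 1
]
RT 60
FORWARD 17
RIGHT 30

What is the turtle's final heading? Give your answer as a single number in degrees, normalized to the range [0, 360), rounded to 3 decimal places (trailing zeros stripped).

Answer: 135

Derivation:
Executing turtle program step by step:
Start: pos=(-1,-3), heading=135, pen down
FD 3: (-1,-3) -> (-3.121,-0.879) [heading=135, draw]
LT 90: heading 135 -> 225
BK 12: (-3.121,-0.879) -> (5.364,7.607) [heading=225, draw]
REPEAT 2 [
  -- iteration 1/2 --
  FD 5: (5.364,7.607) -> (1.828,4.071) [heading=225, draw]
  FD 1: (1.828,4.071) -> (1.121,3.364) [heading=225, draw]
  -- iteration 2/2 --
  FD 5: (1.121,3.364) -> (-2.414,-0.172) [heading=225, draw]
  FD 1: (-2.414,-0.172) -> (-3.121,-0.879) [heading=225, draw]
]
RT 60: heading 225 -> 165
FD 17: (-3.121,-0.879) -> (-19.542,3.521) [heading=165, draw]
RT 30: heading 165 -> 135
Final: pos=(-19.542,3.521), heading=135, 7 segment(s) drawn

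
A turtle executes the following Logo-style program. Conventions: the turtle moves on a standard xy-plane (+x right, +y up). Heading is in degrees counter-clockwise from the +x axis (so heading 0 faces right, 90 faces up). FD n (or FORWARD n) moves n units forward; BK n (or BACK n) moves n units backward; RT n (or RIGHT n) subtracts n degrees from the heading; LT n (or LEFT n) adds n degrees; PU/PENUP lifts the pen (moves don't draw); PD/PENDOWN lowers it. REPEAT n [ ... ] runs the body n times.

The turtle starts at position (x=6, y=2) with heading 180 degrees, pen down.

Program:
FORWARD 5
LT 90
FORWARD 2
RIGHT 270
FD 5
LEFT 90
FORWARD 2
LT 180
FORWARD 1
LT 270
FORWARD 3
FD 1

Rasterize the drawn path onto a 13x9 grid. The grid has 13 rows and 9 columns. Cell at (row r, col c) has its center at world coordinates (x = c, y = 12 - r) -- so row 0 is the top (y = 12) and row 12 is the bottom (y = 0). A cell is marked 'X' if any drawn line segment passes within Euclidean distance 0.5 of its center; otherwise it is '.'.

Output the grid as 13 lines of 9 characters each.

Segment 0: (6,2) -> (1,2)
Segment 1: (1,2) -> (1,0)
Segment 2: (1,0) -> (6,0)
Segment 3: (6,0) -> (6,2)
Segment 4: (6,2) -> (6,1)
Segment 5: (6,1) -> (3,1)
Segment 6: (3,1) -> (2,1)

Answer: .........
.........
.........
.........
.........
.........
.........
.........
.........
.........
.XXXXXX..
.XXXXXX..
.XXXXXX..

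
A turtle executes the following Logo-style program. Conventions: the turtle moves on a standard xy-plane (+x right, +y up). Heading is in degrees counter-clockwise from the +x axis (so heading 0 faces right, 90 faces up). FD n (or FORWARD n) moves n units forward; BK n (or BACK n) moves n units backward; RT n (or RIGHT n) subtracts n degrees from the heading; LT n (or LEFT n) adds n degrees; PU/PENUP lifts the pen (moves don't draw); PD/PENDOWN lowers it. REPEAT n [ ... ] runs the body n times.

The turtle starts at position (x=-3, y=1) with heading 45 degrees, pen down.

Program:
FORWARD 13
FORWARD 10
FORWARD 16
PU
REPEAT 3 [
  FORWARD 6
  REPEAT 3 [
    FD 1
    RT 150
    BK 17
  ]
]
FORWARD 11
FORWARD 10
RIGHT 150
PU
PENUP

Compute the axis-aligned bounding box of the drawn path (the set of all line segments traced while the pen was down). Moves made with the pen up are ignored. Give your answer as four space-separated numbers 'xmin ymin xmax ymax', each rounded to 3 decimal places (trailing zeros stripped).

Executing turtle program step by step:
Start: pos=(-3,1), heading=45, pen down
FD 13: (-3,1) -> (6.192,10.192) [heading=45, draw]
FD 10: (6.192,10.192) -> (13.263,17.263) [heading=45, draw]
FD 16: (13.263,17.263) -> (24.577,28.577) [heading=45, draw]
PU: pen up
REPEAT 3 [
  -- iteration 1/3 --
  FD 6: (24.577,28.577) -> (28.82,32.82) [heading=45, move]
  REPEAT 3 [
    -- iteration 1/3 --
    FD 1: (28.82,32.82) -> (29.527,33.527) [heading=45, move]
    RT 150: heading 45 -> 255
    BK 17: (29.527,33.527) -> (33.927,49.948) [heading=255, move]
    -- iteration 2/3 --
    FD 1: (33.927,49.948) -> (33.668,48.982) [heading=255, move]
    RT 150: heading 255 -> 105
    BK 17: (33.668,48.982) -> (38.068,32.561) [heading=105, move]
    -- iteration 3/3 --
    FD 1: (38.068,32.561) -> (37.809,33.527) [heading=105, move]
    RT 150: heading 105 -> 315
    BK 17: (37.809,33.527) -> (25.788,45.548) [heading=315, move]
  ]
  -- iteration 2/3 --
  FD 6: (25.788,45.548) -> (30.031,41.305) [heading=315, move]
  REPEAT 3 [
    -- iteration 1/3 --
    FD 1: (30.031,41.305) -> (30.738,40.598) [heading=315, move]
    RT 150: heading 315 -> 165
    BK 17: (30.738,40.598) -> (47.159,36.198) [heading=165, move]
    -- iteration 2/3 --
    FD 1: (47.159,36.198) -> (46.193,36.457) [heading=165, move]
    RT 150: heading 165 -> 15
    BK 17: (46.193,36.457) -> (29.772,32.057) [heading=15, move]
    -- iteration 3/3 --
    FD 1: (29.772,32.057) -> (30.738,32.316) [heading=15, move]
    RT 150: heading 15 -> 225
    BK 17: (30.738,32.316) -> (42.759,44.337) [heading=225, move]
  ]
  -- iteration 3/3 --
  FD 6: (42.759,44.337) -> (38.516,40.094) [heading=225, move]
  REPEAT 3 [
    -- iteration 1/3 --
    FD 1: (38.516,40.094) -> (37.809,39.387) [heading=225, move]
    RT 150: heading 225 -> 75
    BK 17: (37.809,39.387) -> (33.409,22.966) [heading=75, move]
    -- iteration 2/3 --
    FD 1: (33.409,22.966) -> (33.668,23.932) [heading=75, move]
    RT 150: heading 75 -> 285
    BK 17: (33.668,23.932) -> (29.268,40.353) [heading=285, move]
    -- iteration 3/3 --
    FD 1: (29.268,40.353) -> (29.527,39.387) [heading=285, move]
    RT 150: heading 285 -> 135
    BK 17: (29.527,39.387) -> (41.548,27.366) [heading=135, move]
  ]
]
FD 11: (41.548,27.366) -> (33.77,35.144) [heading=135, move]
FD 10: (33.77,35.144) -> (26.698,42.215) [heading=135, move]
RT 150: heading 135 -> 345
PU: pen up
PU: pen up
Final: pos=(26.698,42.215), heading=345, 3 segment(s) drawn

Segment endpoints: x in {-3, 6.192, 13.263, 24.577}, y in {1, 10.192, 17.263, 28.577}
xmin=-3, ymin=1, xmax=24.577, ymax=28.577

Answer: -3 1 24.577 28.577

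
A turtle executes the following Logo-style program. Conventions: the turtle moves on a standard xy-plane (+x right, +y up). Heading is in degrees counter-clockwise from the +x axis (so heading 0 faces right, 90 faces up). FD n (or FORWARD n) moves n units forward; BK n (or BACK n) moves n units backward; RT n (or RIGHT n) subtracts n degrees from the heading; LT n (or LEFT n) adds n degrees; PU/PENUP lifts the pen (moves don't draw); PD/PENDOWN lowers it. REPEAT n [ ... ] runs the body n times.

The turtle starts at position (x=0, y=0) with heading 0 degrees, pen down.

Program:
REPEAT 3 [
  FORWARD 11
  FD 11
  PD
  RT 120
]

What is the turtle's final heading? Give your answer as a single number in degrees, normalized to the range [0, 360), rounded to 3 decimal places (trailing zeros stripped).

Answer: 0

Derivation:
Executing turtle program step by step:
Start: pos=(0,0), heading=0, pen down
REPEAT 3 [
  -- iteration 1/3 --
  FD 11: (0,0) -> (11,0) [heading=0, draw]
  FD 11: (11,0) -> (22,0) [heading=0, draw]
  PD: pen down
  RT 120: heading 0 -> 240
  -- iteration 2/3 --
  FD 11: (22,0) -> (16.5,-9.526) [heading=240, draw]
  FD 11: (16.5,-9.526) -> (11,-19.053) [heading=240, draw]
  PD: pen down
  RT 120: heading 240 -> 120
  -- iteration 3/3 --
  FD 11: (11,-19.053) -> (5.5,-9.526) [heading=120, draw]
  FD 11: (5.5,-9.526) -> (0,0) [heading=120, draw]
  PD: pen down
  RT 120: heading 120 -> 0
]
Final: pos=(0,0), heading=0, 6 segment(s) drawn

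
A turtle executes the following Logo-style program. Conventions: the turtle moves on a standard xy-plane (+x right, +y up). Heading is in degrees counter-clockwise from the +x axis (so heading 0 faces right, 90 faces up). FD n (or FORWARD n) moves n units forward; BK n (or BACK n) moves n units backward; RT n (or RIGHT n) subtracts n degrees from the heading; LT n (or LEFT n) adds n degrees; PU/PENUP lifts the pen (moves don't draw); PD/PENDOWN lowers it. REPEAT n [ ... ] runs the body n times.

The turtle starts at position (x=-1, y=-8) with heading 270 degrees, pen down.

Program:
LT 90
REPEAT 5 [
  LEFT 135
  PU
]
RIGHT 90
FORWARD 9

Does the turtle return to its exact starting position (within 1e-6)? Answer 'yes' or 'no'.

Answer: no

Derivation:
Executing turtle program step by step:
Start: pos=(-1,-8), heading=270, pen down
LT 90: heading 270 -> 0
REPEAT 5 [
  -- iteration 1/5 --
  LT 135: heading 0 -> 135
  PU: pen up
  -- iteration 2/5 --
  LT 135: heading 135 -> 270
  PU: pen up
  -- iteration 3/5 --
  LT 135: heading 270 -> 45
  PU: pen up
  -- iteration 4/5 --
  LT 135: heading 45 -> 180
  PU: pen up
  -- iteration 5/5 --
  LT 135: heading 180 -> 315
  PU: pen up
]
RT 90: heading 315 -> 225
FD 9: (-1,-8) -> (-7.364,-14.364) [heading=225, move]
Final: pos=(-7.364,-14.364), heading=225, 0 segment(s) drawn

Start position: (-1, -8)
Final position: (-7.364, -14.364)
Distance = 9; >= 1e-6 -> NOT closed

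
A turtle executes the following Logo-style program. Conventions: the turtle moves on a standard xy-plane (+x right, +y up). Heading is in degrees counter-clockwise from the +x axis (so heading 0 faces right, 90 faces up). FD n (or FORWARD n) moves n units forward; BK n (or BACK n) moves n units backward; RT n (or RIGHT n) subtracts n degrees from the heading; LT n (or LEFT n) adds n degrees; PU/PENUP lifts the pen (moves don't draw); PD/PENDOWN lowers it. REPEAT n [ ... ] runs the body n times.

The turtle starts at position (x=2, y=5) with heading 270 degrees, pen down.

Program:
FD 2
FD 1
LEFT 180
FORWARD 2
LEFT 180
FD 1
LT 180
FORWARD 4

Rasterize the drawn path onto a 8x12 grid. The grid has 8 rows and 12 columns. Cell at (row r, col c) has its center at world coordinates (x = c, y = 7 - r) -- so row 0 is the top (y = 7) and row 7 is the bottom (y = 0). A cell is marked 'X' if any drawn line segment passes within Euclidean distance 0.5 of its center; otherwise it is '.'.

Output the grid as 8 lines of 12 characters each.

Segment 0: (2,5) -> (2,3)
Segment 1: (2,3) -> (2,2)
Segment 2: (2,2) -> (2,4)
Segment 3: (2,4) -> (2,3)
Segment 4: (2,3) -> (2,7)

Answer: ..X.........
..X.........
..X.........
..X.........
..X.........
..X.........
............
............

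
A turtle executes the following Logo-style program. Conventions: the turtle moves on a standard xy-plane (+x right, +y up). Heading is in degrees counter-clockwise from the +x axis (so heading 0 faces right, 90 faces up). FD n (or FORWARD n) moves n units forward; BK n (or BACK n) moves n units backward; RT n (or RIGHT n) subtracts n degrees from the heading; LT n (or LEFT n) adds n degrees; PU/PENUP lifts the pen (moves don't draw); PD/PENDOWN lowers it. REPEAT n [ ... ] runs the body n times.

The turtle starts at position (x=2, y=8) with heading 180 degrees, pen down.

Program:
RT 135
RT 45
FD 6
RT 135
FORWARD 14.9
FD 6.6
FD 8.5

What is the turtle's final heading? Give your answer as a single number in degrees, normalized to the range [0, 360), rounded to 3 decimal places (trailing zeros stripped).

Answer: 225

Derivation:
Executing turtle program step by step:
Start: pos=(2,8), heading=180, pen down
RT 135: heading 180 -> 45
RT 45: heading 45 -> 0
FD 6: (2,8) -> (8,8) [heading=0, draw]
RT 135: heading 0 -> 225
FD 14.9: (8,8) -> (-2.536,-2.536) [heading=225, draw]
FD 6.6: (-2.536,-2.536) -> (-7.203,-7.203) [heading=225, draw]
FD 8.5: (-7.203,-7.203) -> (-13.213,-13.213) [heading=225, draw]
Final: pos=(-13.213,-13.213), heading=225, 4 segment(s) drawn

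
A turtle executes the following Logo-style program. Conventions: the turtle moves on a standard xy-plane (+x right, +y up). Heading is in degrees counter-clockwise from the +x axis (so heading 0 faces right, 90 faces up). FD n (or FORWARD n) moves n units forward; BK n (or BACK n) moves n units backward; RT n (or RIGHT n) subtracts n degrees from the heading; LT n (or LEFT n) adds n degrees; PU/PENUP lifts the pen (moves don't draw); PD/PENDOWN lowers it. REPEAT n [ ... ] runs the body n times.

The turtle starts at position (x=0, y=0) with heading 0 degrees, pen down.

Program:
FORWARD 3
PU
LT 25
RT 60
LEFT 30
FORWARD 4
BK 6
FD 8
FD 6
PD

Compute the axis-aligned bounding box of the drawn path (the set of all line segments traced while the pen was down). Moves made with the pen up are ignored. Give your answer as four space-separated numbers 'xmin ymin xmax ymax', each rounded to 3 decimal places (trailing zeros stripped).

Answer: 0 0 3 0

Derivation:
Executing turtle program step by step:
Start: pos=(0,0), heading=0, pen down
FD 3: (0,0) -> (3,0) [heading=0, draw]
PU: pen up
LT 25: heading 0 -> 25
RT 60: heading 25 -> 325
LT 30: heading 325 -> 355
FD 4: (3,0) -> (6.985,-0.349) [heading=355, move]
BK 6: (6.985,-0.349) -> (1.008,0.174) [heading=355, move]
FD 8: (1.008,0.174) -> (8.977,-0.523) [heading=355, move]
FD 6: (8.977,-0.523) -> (14.954,-1.046) [heading=355, move]
PD: pen down
Final: pos=(14.954,-1.046), heading=355, 1 segment(s) drawn

Segment endpoints: x in {0, 3}, y in {0}
xmin=0, ymin=0, xmax=3, ymax=0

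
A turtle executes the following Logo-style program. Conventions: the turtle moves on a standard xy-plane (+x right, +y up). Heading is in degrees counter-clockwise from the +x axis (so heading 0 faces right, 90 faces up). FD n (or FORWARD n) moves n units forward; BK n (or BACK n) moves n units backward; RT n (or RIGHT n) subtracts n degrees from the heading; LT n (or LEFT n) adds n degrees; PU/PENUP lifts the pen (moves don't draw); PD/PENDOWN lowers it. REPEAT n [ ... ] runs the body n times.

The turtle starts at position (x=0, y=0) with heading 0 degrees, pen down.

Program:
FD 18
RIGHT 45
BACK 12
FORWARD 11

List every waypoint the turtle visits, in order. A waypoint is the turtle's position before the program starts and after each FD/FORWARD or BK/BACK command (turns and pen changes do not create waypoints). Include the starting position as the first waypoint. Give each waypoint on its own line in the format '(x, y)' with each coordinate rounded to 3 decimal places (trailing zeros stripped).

Executing turtle program step by step:
Start: pos=(0,0), heading=0, pen down
FD 18: (0,0) -> (18,0) [heading=0, draw]
RT 45: heading 0 -> 315
BK 12: (18,0) -> (9.515,8.485) [heading=315, draw]
FD 11: (9.515,8.485) -> (17.293,0.707) [heading=315, draw]
Final: pos=(17.293,0.707), heading=315, 3 segment(s) drawn
Waypoints (4 total):
(0, 0)
(18, 0)
(9.515, 8.485)
(17.293, 0.707)

Answer: (0, 0)
(18, 0)
(9.515, 8.485)
(17.293, 0.707)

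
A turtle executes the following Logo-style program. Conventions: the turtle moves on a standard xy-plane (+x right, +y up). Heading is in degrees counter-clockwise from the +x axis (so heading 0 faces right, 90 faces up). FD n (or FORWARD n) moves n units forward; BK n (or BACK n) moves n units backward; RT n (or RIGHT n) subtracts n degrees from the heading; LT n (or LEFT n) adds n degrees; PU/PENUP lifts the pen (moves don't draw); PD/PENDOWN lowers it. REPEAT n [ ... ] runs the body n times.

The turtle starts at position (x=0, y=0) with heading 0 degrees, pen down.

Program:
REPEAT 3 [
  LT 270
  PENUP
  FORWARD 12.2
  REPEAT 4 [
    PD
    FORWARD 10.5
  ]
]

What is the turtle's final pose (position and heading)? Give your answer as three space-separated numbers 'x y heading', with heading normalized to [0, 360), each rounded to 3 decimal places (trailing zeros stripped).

Executing turtle program step by step:
Start: pos=(0,0), heading=0, pen down
REPEAT 3 [
  -- iteration 1/3 --
  LT 270: heading 0 -> 270
  PU: pen up
  FD 12.2: (0,0) -> (0,-12.2) [heading=270, move]
  REPEAT 4 [
    -- iteration 1/4 --
    PD: pen down
    FD 10.5: (0,-12.2) -> (0,-22.7) [heading=270, draw]
    -- iteration 2/4 --
    PD: pen down
    FD 10.5: (0,-22.7) -> (0,-33.2) [heading=270, draw]
    -- iteration 3/4 --
    PD: pen down
    FD 10.5: (0,-33.2) -> (0,-43.7) [heading=270, draw]
    -- iteration 4/4 --
    PD: pen down
    FD 10.5: (0,-43.7) -> (0,-54.2) [heading=270, draw]
  ]
  -- iteration 2/3 --
  LT 270: heading 270 -> 180
  PU: pen up
  FD 12.2: (0,-54.2) -> (-12.2,-54.2) [heading=180, move]
  REPEAT 4 [
    -- iteration 1/4 --
    PD: pen down
    FD 10.5: (-12.2,-54.2) -> (-22.7,-54.2) [heading=180, draw]
    -- iteration 2/4 --
    PD: pen down
    FD 10.5: (-22.7,-54.2) -> (-33.2,-54.2) [heading=180, draw]
    -- iteration 3/4 --
    PD: pen down
    FD 10.5: (-33.2,-54.2) -> (-43.7,-54.2) [heading=180, draw]
    -- iteration 4/4 --
    PD: pen down
    FD 10.5: (-43.7,-54.2) -> (-54.2,-54.2) [heading=180, draw]
  ]
  -- iteration 3/3 --
  LT 270: heading 180 -> 90
  PU: pen up
  FD 12.2: (-54.2,-54.2) -> (-54.2,-42) [heading=90, move]
  REPEAT 4 [
    -- iteration 1/4 --
    PD: pen down
    FD 10.5: (-54.2,-42) -> (-54.2,-31.5) [heading=90, draw]
    -- iteration 2/4 --
    PD: pen down
    FD 10.5: (-54.2,-31.5) -> (-54.2,-21) [heading=90, draw]
    -- iteration 3/4 --
    PD: pen down
    FD 10.5: (-54.2,-21) -> (-54.2,-10.5) [heading=90, draw]
    -- iteration 4/4 --
    PD: pen down
    FD 10.5: (-54.2,-10.5) -> (-54.2,0) [heading=90, draw]
  ]
]
Final: pos=(-54.2,0), heading=90, 12 segment(s) drawn

Answer: -54.2 0 90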